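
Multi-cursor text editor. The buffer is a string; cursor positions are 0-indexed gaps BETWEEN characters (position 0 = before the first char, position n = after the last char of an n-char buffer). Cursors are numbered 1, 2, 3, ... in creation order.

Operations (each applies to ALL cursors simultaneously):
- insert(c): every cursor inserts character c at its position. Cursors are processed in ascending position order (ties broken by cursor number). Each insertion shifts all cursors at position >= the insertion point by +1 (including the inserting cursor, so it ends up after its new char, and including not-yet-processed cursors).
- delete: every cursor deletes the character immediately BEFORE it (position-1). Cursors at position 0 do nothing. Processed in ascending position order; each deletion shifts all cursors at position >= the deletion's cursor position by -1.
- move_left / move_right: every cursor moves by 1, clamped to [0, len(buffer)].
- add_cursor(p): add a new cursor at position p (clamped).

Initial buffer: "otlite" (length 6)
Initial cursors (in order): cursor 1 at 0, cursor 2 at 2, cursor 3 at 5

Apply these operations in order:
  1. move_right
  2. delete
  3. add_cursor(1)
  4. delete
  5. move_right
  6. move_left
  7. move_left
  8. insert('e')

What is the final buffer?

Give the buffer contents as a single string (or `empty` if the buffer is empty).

After op 1 (move_right): buffer="otlite" (len 6), cursors c1@1 c2@3 c3@6, authorship ......
After op 2 (delete): buffer="tit" (len 3), cursors c1@0 c2@1 c3@3, authorship ...
After op 3 (add_cursor(1)): buffer="tit" (len 3), cursors c1@0 c2@1 c4@1 c3@3, authorship ...
After op 4 (delete): buffer="i" (len 1), cursors c1@0 c2@0 c4@0 c3@1, authorship .
After op 5 (move_right): buffer="i" (len 1), cursors c1@1 c2@1 c3@1 c4@1, authorship .
After op 6 (move_left): buffer="i" (len 1), cursors c1@0 c2@0 c3@0 c4@0, authorship .
After op 7 (move_left): buffer="i" (len 1), cursors c1@0 c2@0 c3@0 c4@0, authorship .
After op 8 (insert('e')): buffer="eeeei" (len 5), cursors c1@4 c2@4 c3@4 c4@4, authorship 1234.

Answer: eeeei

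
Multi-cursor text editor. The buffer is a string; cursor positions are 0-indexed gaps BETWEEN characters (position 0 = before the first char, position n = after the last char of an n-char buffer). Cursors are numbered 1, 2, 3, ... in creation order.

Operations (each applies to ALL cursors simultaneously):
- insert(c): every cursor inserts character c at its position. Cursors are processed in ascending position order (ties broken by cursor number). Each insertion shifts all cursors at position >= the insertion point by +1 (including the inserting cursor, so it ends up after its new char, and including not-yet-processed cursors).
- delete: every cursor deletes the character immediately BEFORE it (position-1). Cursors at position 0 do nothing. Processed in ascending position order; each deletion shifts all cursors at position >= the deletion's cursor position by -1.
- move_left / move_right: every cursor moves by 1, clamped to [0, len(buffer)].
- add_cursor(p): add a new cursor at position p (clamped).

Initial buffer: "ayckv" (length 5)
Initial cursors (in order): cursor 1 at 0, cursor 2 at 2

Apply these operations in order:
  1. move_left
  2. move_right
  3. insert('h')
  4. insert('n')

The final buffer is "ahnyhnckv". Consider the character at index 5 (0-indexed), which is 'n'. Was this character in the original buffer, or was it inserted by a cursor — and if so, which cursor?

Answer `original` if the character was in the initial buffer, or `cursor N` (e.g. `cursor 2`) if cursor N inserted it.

Answer: cursor 2

Derivation:
After op 1 (move_left): buffer="ayckv" (len 5), cursors c1@0 c2@1, authorship .....
After op 2 (move_right): buffer="ayckv" (len 5), cursors c1@1 c2@2, authorship .....
After op 3 (insert('h')): buffer="ahyhckv" (len 7), cursors c1@2 c2@4, authorship .1.2...
After op 4 (insert('n')): buffer="ahnyhnckv" (len 9), cursors c1@3 c2@6, authorship .11.22...
Authorship (.=original, N=cursor N): . 1 1 . 2 2 . . .
Index 5: author = 2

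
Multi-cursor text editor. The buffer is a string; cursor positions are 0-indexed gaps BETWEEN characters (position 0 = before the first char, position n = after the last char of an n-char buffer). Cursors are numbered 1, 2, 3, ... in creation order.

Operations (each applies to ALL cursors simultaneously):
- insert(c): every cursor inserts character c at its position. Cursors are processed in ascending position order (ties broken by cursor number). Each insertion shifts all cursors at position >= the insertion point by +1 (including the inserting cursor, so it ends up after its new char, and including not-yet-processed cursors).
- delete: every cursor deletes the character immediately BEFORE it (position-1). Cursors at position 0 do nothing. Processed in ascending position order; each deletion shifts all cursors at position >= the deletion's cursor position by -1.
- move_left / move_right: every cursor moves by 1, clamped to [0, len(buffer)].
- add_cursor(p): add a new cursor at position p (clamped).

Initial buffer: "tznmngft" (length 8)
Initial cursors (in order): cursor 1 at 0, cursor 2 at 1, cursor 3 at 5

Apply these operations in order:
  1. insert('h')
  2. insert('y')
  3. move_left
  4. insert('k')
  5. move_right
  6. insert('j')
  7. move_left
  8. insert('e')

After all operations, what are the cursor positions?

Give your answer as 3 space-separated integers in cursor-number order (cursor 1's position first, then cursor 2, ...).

Answer: 4 10 19

Derivation:
After op 1 (insert('h')): buffer="hthznmnhgft" (len 11), cursors c1@1 c2@3 c3@8, authorship 1.2....3...
After op 2 (insert('y')): buffer="hythyznmnhygft" (len 14), cursors c1@2 c2@5 c3@11, authorship 11.22....33...
After op 3 (move_left): buffer="hythyznmnhygft" (len 14), cursors c1@1 c2@4 c3@10, authorship 11.22....33...
After op 4 (insert('k')): buffer="hkythkyznmnhkygft" (len 17), cursors c1@2 c2@6 c3@13, authorship 111.222....333...
After op 5 (move_right): buffer="hkythkyznmnhkygft" (len 17), cursors c1@3 c2@7 c3@14, authorship 111.222....333...
After op 6 (insert('j')): buffer="hkyjthkyjznmnhkyjgft" (len 20), cursors c1@4 c2@9 c3@17, authorship 1111.2222....3333...
After op 7 (move_left): buffer="hkyjthkyjznmnhkyjgft" (len 20), cursors c1@3 c2@8 c3@16, authorship 1111.2222....3333...
After op 8 (insert('e')): buffer="hkyejthkyejznmnhkyejgft" (len 23), cursors c1@4 c2@10 c3@19, authorship 11111.22222....33333...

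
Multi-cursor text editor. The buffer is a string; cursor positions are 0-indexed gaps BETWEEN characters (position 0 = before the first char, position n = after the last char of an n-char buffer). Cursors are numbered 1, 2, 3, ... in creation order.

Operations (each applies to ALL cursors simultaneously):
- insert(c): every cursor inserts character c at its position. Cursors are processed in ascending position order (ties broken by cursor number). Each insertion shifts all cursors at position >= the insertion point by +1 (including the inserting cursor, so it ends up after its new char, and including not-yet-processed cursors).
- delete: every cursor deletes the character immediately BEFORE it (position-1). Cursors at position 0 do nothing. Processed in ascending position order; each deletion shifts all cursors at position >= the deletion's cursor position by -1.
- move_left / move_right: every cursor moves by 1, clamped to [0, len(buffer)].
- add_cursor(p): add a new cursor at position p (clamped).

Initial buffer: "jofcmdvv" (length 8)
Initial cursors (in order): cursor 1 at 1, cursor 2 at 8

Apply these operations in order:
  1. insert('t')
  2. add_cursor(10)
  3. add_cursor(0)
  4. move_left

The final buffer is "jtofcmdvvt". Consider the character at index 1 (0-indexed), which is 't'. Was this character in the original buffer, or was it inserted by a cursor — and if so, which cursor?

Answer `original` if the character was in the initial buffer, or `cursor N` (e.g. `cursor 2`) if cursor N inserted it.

Answer: cursor 1

Derivation:
After op 1 (insert('t')): buffer="jtofcmdvvt" (len 10), cursors c1@2 c2@10, authorship .1.......2
After op 2 (add_cursor(10)): buffer="jtofcmdvvt" (len 10), cursors c1@2 c2@10 c3@10, authorship .1.......2
After op 3 (add_cursor(0)): buffer="jtofcmdvvt" (len 10), cursors c4@0 c1@2 c2@10 c3@10, authorship .1.......2
After op 4 (move_left): buffer="jtofcmdvvt" (len 10), cursors c4@0 c1@1 c2@9 c3@9, authorship .1.......2
Authorship (.=original, N=cursor N): . 1 . . . . . . . 2
Index 1: author = 1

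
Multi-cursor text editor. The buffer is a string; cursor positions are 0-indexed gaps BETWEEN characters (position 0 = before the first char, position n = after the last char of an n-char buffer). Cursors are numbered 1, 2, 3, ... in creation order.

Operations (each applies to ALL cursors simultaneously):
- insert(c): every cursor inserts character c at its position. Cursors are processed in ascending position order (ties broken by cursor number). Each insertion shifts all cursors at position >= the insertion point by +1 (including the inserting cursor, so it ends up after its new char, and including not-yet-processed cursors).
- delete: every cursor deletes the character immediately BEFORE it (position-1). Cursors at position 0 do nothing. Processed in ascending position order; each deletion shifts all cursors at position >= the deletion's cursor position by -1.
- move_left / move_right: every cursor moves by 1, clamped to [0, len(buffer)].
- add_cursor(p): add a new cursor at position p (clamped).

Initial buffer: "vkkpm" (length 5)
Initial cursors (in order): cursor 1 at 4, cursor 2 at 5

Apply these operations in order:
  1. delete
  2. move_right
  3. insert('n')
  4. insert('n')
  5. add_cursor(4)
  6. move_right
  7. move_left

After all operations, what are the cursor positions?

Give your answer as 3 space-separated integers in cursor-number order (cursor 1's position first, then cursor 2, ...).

Answer: 6 6 4

Derivation:
After op 1 (delete): buffer="vkk" (len 3), cursors c1@3 c2@3, authorship ...
After op 2 (move_right): buffer="vkk" (len 3), cursors c1@3 c2@3, authorship ...
After op 3 (insert('n')): buffer="vkknn" (len 5), cursors c1@5 c2@5, authorship ...12
After op 4 (insert('n')): buffer="vkknnnn" (len 7), cursors c1@7 c2@7, authorship ...1212
After op 5 (add_cursor(4)): buffer="vkknnnn" (len 7), cursors c3@4 c1@7 c2@7, authorship ...1212
After op 6 (move_right): buffer="vkknnnn" (len 7), cursors c3@5 c1@7 c2@7, authorship ...1212
After op 7 (move_left): buffer="vkknnnn" (len 7), cursors c3@4 c1@6 c2@6, authorship ...1212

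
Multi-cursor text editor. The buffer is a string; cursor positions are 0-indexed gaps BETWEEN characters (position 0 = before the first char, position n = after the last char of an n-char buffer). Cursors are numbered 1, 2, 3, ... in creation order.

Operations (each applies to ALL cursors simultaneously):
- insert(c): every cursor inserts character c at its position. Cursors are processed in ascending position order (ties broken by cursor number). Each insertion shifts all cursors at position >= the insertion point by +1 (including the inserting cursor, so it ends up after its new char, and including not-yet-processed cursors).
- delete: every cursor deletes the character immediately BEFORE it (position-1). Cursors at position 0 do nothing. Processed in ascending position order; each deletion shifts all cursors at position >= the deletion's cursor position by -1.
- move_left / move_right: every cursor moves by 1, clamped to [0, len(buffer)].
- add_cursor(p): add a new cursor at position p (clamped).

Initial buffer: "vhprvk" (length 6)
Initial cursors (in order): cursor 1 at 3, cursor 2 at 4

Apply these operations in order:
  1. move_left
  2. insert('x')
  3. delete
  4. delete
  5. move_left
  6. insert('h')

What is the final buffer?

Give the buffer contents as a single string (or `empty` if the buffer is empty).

Answer: hhvrvk

Derivation:
After op 1 (move_left): buffer="vhprvk" (len 6), cursors c1@2 c2@3, authorship ......
After op 2 (insert('x')): buffer="vhxpxrvk" (len 8), cursors c1@3 c2@5, authorship ..1.2...
After op 3 (delete): buffer="vhprvk" (len 6), cursors c1@2 c2@3, authorship ......
After op 4 (delete): buffer="vrvk" (len 4), cursors c1@1 c2@1, authorship ....
After op 5 (move_left): buffer="vrvk" (len 4), cursors c1@0 c2@0, authorship ....
After op 6 (insert('h')): buffer="hhvrvk" (len 6), cursors c1@2 c2@2, authorship 12....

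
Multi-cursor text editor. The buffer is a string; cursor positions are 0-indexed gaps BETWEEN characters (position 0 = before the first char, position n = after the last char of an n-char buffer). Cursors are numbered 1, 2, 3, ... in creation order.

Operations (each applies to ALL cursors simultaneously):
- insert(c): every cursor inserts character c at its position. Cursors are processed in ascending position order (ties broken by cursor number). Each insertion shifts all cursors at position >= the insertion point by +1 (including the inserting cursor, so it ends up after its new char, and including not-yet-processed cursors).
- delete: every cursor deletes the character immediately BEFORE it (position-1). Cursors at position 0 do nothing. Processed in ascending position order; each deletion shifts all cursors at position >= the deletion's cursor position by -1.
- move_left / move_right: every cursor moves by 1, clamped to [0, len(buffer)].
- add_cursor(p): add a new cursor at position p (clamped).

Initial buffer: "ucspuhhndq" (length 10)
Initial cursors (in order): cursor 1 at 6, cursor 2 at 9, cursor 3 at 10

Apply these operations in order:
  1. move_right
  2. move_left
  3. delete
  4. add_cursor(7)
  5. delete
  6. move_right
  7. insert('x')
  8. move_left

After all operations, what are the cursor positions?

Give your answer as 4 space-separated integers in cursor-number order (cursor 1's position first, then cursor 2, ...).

After op 1 (move_right): buffer="ucspuhhndq" (len 10), cursors c1@7 c2@10 c3@10, authorship ..........
After op 2 (move_left): buffer="ucspuhhndq" (len 10), cursors c1@6 c2@9 c3@9, authorship ..........
After op 3 (delete): buffer="ucspuhq" (len 7), cursors c1@5 c2@6 c3@6, authorship .......
After op 4 (add_cursor(7)): buffer="ucspuhq" (len 7), cursors c1@5 c2@6 c3@6 c4@7, authorship .......
After op 5 (delete): buffer="ucs" (len 3), cursors c1@3 c2@3 c3@3 c4@3, authorship ...
After op 6 (move_right): buffer="ucs" (len 3), cursors c1@3 c2@3 c3@3 c4@3, authorship ...
After op 7 (insert('x')): buffer="ucsxxxx" (len 7), cursors c1@7 c2@7 c3@7 c4@7, authorship ...1234
After op 8 (move_left): buffer="ucsxxxx" (len 7), cursors c1@6 c2@6 c3@6 c4@6, authorship ...1234

Answer: 6 6 6 6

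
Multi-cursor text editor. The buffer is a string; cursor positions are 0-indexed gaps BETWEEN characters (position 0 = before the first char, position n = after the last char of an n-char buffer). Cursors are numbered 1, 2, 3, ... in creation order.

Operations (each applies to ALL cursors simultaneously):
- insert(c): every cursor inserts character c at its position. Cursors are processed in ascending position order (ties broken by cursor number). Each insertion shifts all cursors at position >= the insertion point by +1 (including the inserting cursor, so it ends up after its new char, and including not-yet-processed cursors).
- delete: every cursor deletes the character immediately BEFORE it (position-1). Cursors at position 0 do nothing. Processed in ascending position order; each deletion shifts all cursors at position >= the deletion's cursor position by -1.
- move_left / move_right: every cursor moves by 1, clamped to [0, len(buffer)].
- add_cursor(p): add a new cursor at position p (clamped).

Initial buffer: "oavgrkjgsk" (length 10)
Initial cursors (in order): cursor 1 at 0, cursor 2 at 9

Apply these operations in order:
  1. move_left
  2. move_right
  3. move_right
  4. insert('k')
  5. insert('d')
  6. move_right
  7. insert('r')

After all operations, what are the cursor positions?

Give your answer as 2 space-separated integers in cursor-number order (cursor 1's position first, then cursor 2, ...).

After op 1 (move_left): buffer="oavgrkjgsk" (len 10), cursors c1@0 c2@8, authorship ..........
After op 2 (move_right): buffer="oavgrkjgsk" (len 10), cursors c1@1 c2@9, authorship ..........
After op 3 (move_right): buffer="oavgrkjgsk" (len 10), cursors c1@2 c2@10, authorship ..........
After op 4 (insert('k')): buffer="oakvgrkjgskk" (len 12), cursors c1@3 c2@12, authorship ..1........2
After op 5 (insert('d')): buffer="oakdvgrkjgskkd" (len 14), cursors c1@4 c2@14, authorship ..11........22
After op 6 (move_right): buffer="oakdvgrkjgskkd" (len 14), cursors c1@5 c2@14, authorship ..11........22
After op 7 (insert('r')): buffer="oakdvrgrkjgskkdr" (len 16), cursors c1@6 c2@16, authorship ..11.1.......222

Answer: 6 16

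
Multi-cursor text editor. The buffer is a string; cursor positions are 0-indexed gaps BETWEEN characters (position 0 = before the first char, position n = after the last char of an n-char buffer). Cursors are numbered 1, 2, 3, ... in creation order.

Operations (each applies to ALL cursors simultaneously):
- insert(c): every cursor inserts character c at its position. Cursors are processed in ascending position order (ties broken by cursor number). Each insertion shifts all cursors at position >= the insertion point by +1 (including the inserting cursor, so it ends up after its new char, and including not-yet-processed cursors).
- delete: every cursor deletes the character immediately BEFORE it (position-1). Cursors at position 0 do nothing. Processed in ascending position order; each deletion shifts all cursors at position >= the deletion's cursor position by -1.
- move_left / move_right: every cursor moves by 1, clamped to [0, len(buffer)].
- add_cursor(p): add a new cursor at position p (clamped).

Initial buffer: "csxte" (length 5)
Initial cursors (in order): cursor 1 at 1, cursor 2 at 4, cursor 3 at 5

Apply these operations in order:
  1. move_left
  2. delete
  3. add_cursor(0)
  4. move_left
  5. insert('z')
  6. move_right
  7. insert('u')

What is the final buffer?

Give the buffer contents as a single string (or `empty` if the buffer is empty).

After op 1 (move_left): buffer="csxte" (len 5), cursors c1@0 c2@3 c3@4, authorship .....
After op 2 (delete): buffer="cse" (len 3), cursors c1@0 c2@2 c3@2, authorship ...
After op 3 (add_cursor(0)): buffer="cse" (len 3), cursors c1@0 c4@0 c2@2 c3@2, authorship ...
After op 4 (move_left): buffer="cse" (len 3), cursors c1@0 c4@0 c2@1 c3@1, authorship ...
After op 5 (insert('z')): buffer="zzczzse" (len 7), cursors c1@2 c4@2 c2@5 c3@5, authorship 14.23..
After op 6 (move_right): buffer="zzczzse" (len 7), cursors c1@3 c4@3 c2@6 c3@6, authorship 14.23..
After op 7 (insert('u')): buffer="zzcuuzzsuue" (len 11), cursors c1@5 c4@5 c2@10 c3@10, authorship 14.1423.23.

Answer: zzcuuzzsuue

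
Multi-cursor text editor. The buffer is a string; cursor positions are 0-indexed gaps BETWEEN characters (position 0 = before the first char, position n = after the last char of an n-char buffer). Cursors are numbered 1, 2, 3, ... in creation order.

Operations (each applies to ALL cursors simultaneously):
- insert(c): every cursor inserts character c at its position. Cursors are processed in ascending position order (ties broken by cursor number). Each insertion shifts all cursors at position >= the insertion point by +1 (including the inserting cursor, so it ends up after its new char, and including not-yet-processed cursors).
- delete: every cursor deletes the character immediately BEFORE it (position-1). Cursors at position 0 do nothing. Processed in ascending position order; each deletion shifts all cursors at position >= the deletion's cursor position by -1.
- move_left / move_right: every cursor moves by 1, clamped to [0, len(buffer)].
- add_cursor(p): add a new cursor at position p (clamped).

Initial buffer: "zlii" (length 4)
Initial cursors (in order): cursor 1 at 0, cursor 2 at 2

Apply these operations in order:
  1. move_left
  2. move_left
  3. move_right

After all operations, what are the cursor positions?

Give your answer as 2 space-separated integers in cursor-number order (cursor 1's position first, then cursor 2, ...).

Answer: 1 1

Derivation:
After op 1 (move_left): buffer="zlii" (len 4), cursors c1@0 c2@1, authorship ....
After op 2 (move_left): buffer="zlii" (len 4), cursors c1@0 c2@0, authorship ....
After op 3 (move_right): buffer="zlii" (len 4), cursors c1@1 c2@1, authorship ....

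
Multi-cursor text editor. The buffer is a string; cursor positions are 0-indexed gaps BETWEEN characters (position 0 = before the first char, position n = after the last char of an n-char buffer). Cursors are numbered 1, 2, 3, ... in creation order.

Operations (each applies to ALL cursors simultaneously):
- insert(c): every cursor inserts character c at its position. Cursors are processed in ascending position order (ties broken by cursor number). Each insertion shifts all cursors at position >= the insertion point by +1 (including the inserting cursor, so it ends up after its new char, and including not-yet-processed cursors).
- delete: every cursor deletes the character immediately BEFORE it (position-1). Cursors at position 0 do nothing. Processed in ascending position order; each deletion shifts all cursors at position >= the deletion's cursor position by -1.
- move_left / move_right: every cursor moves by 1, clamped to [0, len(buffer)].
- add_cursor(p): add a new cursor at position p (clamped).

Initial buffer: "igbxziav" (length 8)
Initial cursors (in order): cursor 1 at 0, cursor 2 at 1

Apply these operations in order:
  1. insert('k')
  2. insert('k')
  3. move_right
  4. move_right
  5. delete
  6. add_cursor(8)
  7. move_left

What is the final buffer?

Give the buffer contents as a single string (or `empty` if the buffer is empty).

Answer: kkikgxziav

Derivation:
After op 1 (insert('k')): buffer="kikgbxziav" (len 10), cursors c1@1 c2@3, authorship 1.2.......
After op 2 (insert('k')): buffer="kkikkgbxziav" (len 12), cursors c1@2 c2@5, authorship 11.22.......
After op 3 (move_right): buffer="kkikkgbxziav" (len 12), cursors c1@3 c2@6, authorship 11.22.......
After op 4 (move_right): buffer="kkikkgbxziav" (len 12), cursors c1@4 c2@7, authorship 11.22.......
After op 5 (delete): buffer="kkikgxziav" (len 10), cursors c1@3 c2@5, authorship 11.2......
After op 6 (add_cursor(8)): buffer="kkikgxziav" (len 10), cursors c1@3 c2@5 c3@8, authorship 11.2......
After op 7 (move_left): buffer="kkikgxziav" (len 10), cursors c1@2 c2@4 c3@7, authorship 11.2......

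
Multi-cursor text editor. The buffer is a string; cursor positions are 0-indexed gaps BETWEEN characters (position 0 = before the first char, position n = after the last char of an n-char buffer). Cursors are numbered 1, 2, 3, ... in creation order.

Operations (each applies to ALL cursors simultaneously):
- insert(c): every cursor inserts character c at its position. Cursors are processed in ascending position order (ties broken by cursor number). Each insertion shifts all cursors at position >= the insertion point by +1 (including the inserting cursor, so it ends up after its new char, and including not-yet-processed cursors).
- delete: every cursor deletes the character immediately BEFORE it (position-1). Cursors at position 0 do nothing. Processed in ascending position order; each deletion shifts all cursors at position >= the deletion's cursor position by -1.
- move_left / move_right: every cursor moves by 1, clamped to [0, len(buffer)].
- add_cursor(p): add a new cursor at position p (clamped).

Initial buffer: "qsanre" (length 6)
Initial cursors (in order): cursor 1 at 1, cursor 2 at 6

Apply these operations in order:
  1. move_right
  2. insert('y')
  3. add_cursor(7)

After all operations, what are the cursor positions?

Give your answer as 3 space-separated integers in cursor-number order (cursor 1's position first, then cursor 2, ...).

Answer: 3 8 7

Derivation:
After op 1 (move_right): buffer="qsanre" (len 6), cursors c1@2 c2@6, authorship ......
After op 2 (insert('y')): buffer="qsyanrey" (len 8), cursors c1@3 c2@8, authorship ..1....2
After op 3 (add_cursor(7)): buffer="qsyanrey" (len 8), cursors c1@3 c3@7 c2@8, authorship ..1....2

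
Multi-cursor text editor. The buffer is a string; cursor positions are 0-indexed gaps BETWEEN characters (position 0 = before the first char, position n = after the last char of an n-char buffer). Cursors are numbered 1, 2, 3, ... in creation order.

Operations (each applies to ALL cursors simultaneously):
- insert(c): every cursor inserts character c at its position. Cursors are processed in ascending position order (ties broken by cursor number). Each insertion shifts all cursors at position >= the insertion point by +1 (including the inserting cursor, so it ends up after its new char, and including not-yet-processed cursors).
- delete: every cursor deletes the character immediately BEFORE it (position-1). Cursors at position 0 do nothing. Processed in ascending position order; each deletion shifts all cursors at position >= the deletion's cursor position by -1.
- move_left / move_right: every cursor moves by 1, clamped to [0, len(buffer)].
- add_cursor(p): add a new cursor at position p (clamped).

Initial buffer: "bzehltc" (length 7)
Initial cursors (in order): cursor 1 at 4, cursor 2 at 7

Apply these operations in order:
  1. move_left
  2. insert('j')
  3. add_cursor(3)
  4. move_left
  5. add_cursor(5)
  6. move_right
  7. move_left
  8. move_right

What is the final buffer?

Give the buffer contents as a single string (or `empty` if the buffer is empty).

After op 1 (move_left): buffer="bzehltc" (len 7), cursors c1@3 c2@6, authorship .......
After op 2 (insert('j')): buffer="bzejhltjc" (len 9), cursors c1@4 c2@8, authorship ...1...2.
After op 3 (add_cursor(3)): buffer="bzejhltjc" (len 9), cursors c3@3 c1@4 c2@8, authorship ...1...2.
After op 4 (move_left): buffer="bzejhltjc" (len 9), cursors c3@2 c1@3 c2@7, authorship ...1...2.
After op 5 (add_cursor(5)): buffer="bzejhltjc" (len 9), cursors c3@2 c1@3 c4@5 c2@7, authorship ...1...2.
After op 6 (move_right): buffer="bzejhltjc" (len 9), cursors c3@3 c1@4 c4@6 c2@8, authorship ...1...2.
After op 7 (move_left): buffer="bzejhltjc" (len 9), cursors c3@2 c1@3 c4@5 c2@7, authorship ...1...2.
After op 8 (move_right): buffer="bzejhltjc" (len 9), cursors c3@3 c1@4 c4@6 c2@8, authorship ...1...2.

Answer: bzejhltjc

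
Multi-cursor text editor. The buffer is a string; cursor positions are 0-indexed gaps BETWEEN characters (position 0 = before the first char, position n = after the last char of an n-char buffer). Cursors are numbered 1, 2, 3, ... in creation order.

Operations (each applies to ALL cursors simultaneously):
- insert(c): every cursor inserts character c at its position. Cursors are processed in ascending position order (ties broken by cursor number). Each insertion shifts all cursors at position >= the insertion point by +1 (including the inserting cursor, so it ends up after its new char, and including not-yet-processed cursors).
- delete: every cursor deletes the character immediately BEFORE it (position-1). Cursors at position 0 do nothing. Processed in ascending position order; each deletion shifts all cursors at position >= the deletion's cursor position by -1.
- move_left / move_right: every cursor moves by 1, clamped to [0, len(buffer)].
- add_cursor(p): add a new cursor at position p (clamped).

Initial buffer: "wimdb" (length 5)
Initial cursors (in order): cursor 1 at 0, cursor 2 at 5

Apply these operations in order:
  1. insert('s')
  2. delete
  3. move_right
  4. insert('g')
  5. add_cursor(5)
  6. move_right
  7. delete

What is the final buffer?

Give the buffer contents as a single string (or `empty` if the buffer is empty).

After op 1 (insert('s')): buffer="swimdbs" (len 7), cursors c1@1 c2@7, authorship 1.....2
After op 2 (delete): buffer="wimdb" (len 5), cursors c1@0 c2@5, authorship .....
After op 3 (move_right): buffer="wimdb" (len 5), cursors c1@1 c2@5, authorship .....
After op 4 (insert('g')): buffer="wgimdbg" (len 7), cursors c1@2 c2@7, authorship .1....2
After op 5 (add_cursor(5)): buffer="wgimdbg" (len 7), cursors c1@2 c3@5 c2@7, authorship .1....2
After op 6 (move_right): buffer="wgimdbg" (len 7), cursors c1@3 c3@6 c2@7, authorship .1....2
After op 7 (delete): buffer="wgmd" (len 4), cursors c1@2 c2@4 c3@4, authorship .1..

Answer: wgmd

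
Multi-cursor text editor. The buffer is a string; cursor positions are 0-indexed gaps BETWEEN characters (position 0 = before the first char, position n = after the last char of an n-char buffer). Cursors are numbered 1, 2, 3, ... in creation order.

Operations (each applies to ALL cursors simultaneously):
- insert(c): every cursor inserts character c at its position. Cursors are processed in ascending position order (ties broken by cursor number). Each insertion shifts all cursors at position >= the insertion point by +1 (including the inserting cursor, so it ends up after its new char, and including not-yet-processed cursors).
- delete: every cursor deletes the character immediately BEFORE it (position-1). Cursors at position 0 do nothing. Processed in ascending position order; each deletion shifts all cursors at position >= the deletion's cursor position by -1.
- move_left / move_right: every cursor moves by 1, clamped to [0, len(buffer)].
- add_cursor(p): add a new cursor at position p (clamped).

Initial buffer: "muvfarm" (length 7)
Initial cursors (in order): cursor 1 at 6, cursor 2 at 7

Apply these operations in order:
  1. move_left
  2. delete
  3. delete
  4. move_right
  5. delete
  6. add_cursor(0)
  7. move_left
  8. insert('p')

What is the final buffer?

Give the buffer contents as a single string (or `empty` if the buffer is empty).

Answer: pppm

Derivation:
After op 1 (move_left): buffer="muvfarm" (len 7), cursors c1@5 c2@6, authorship .......
After op 2 (delete): buffer="muvfm" (len 5), cursors c1@4 c2@4, authorship .....
After op 3 (delete): buffer="mum" (len 3), cursors c1@2 c2@2, authorship ...
After op 4 (move_right): buffer="mum" (len 3), cursors c1@3 c2@3, authorship ...
After op 5 (delete): buffer="m" (len 1), cursors c1@1 c2@1, authorship .
After op 6 (add_cursor(0)): buffer="m" (len 1), cursors c3@0 c1@1 c2@1, authorship .
After op 7 (move_left): buffer="m" (len 1), cursors c1@0 c2@0 c3@0, authorship .
After op 8 (insert('p')): buffer="pppm" (len 4), cursors c1@3 c2@3 c3@3, authorship 123.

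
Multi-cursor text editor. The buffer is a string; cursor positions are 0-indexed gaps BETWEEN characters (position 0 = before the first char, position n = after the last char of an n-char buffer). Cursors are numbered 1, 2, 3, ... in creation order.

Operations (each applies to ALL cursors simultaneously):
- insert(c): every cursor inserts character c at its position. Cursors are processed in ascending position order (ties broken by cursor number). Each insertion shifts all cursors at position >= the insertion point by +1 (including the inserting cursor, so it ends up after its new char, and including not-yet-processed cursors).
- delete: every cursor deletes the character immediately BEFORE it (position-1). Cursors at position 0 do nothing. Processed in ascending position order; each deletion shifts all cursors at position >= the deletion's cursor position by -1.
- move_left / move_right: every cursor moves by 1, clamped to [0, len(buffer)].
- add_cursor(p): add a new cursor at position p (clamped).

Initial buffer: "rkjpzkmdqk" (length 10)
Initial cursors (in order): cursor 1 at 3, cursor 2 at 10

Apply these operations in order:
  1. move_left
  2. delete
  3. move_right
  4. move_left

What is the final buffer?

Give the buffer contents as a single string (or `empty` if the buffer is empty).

After op 1 (move_left): buffer="rkjpzkmdqk" (len 10), cursors c1@2 c2@9, authorship ..........
After op 2 (delete): buffer="rjpzkmdk" (len 8), cursors c1@1 c2@7, authorship ........
After op 3 (move_right): buffer="rjpzkmdk" (len 8), cursors c1@2 c2@8, authorship ........
After op 4 (move_left): buffer="rjpzkmdk" (len 8), cursors c1@1 c2@7, authorship ........

Answer: rjpzkmdk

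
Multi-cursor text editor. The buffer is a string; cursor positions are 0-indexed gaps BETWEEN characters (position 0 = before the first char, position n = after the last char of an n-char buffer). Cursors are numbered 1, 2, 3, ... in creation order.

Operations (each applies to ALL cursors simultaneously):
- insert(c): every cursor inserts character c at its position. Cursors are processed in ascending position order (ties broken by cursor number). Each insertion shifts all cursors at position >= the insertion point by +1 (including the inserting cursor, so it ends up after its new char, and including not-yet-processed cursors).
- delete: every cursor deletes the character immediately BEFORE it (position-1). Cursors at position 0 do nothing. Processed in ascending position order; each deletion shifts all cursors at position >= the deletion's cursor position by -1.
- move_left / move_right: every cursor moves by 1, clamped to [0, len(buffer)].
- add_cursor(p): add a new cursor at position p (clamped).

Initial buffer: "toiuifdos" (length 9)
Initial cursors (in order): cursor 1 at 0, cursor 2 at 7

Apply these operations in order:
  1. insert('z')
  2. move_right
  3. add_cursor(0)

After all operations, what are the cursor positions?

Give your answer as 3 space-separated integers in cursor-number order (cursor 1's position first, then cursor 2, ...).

After op 1 (insert('z')): buffer="ztoiuifdzos" (len 11), cursors c1@1 c2@9, authorship 1.......2..
After op 2 (move_right): buffer="ztoiuifdzos" (len 11), cursors c1@2 c2@10, authorship 1.......2..
After op 3 (add_cursor(0)): buffer="ztoiuifdzos" (len 11), cursors c3@0 c1@2 c2@10, authorship 1.......2..

Answer: 2 10 0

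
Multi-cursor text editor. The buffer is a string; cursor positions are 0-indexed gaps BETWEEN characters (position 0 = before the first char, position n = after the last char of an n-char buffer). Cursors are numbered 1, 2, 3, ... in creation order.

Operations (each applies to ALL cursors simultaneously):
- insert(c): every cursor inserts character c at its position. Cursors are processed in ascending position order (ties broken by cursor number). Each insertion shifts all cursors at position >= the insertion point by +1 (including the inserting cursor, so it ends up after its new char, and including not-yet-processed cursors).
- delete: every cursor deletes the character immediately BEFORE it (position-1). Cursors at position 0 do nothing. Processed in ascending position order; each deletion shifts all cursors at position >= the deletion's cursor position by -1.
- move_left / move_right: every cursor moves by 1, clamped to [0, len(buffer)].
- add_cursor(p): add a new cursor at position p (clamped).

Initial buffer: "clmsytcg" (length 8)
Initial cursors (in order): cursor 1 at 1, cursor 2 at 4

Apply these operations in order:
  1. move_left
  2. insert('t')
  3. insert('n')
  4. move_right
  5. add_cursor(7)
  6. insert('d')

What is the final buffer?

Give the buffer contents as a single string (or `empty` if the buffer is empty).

Answer: tncdlmtndsdytcg

Derivation:
After op 1 (move_left): buffer="clmsytcg" (len 8), cursors c1@0 c2@3, authorship ........
After op 2 (insert('t')): buffer="tclmtsytcg" (len 10), cursors c1@1 c2@5, authorship 1...2.....
After op 3 (insert('n')): buffer="tnclmtnsytcg" (len 12), cursors c1@2 c2@7, authorship 11...22.....
After op 4 (move_right): buffer="tnclmtnsytcg" (len 12), cursors c1@3 c2@8, authorship 11...22.....
After op 5 (add_cursor(7)): buffer="tnclmtnsytcg" (len 12), cursors c1@3 c3@7 c2@8, authorship 11...22.....
After op 6 (insert('d')): buffer="tncdlmtndsdytcg" (len 15), cursors c1@4 c3@9 c2@11, authorship 11.1..223.2....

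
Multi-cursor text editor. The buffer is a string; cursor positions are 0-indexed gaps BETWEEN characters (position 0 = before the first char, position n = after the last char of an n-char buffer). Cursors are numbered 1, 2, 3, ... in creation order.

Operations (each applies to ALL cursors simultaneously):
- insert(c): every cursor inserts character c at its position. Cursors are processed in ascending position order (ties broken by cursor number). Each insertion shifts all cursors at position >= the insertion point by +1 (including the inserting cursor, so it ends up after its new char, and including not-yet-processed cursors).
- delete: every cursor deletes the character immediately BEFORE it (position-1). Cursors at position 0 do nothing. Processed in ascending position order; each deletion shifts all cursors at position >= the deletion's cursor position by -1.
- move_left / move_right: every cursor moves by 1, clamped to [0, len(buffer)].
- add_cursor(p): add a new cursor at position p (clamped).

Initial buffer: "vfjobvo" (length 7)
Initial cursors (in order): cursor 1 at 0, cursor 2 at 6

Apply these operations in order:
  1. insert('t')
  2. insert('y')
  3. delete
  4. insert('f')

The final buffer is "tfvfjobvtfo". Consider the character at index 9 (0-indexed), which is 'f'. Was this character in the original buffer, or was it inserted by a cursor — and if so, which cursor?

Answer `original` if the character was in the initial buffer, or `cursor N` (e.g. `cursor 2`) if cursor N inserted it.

Answer: cursor 2

Derivation:
After op 1 (insert('t')): buffer="tvfjobvto" (len 9), cursors c1@1 c2@8, authorship 1......2.
After op 2 (insert('y')): buffer="tyvfjobvtyo" (len 11), cursors c1@2 c2@10, authorship 11......22.
After op 3 (delete): buffer="tvfjobvto" (len 9), cursors c1@1 c2@8, authorship 1......2.
After op 4 (insert('f')): buffer="tfvfjobvtfo" (len 11), cursors c1@2 c2@10, authorship 11......22.
Authorship (.=original, N=cursor N): 1 1 . . . . . . 2 2 .
Index 9: author = 2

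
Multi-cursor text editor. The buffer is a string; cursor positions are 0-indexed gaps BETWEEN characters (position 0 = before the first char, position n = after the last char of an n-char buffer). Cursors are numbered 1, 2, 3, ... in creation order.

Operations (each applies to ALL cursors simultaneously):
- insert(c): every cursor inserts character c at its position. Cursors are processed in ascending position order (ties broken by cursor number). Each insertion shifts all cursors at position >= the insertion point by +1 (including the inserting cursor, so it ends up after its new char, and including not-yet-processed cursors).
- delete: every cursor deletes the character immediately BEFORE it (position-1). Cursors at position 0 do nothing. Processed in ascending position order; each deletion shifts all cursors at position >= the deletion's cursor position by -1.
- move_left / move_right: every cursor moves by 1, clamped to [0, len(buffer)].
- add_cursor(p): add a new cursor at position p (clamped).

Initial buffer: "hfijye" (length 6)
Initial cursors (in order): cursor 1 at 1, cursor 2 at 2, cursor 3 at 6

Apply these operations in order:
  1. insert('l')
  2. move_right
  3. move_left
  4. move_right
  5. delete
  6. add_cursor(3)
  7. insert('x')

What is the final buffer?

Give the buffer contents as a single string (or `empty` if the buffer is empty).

Answer: hlxlxxjyex

Derivation:
After op 1 (insert('l')): buffer="hlflijyel" (len 9), cursors c1@2 c2@4 c3@9, authorship .1.2....3
After op 2 (move_right): buffer="hlflijyel" (len 9), cursors c1@3 c2@5 c3@9, authorship .1.2....3
After op 3 (move_left): buffer="hlflijyel" (len 9), cursors c1@2 c2@4 c3@8, authorship .1.2....3
After op 4 (move_right): buffer="hlflijyel" (len 9), cursors c1@3 c2@5 c3@9, authorship .1.2....3
After op 5 (delete): buffer="hlljye" (len 6), cursors c1@2 c2@3 c3@6, authorship .12...
After op 6 (add_cursor(3)): buffer="hlljye" (len 6), cursors c1@2 c2@3 c4@3 c3@6, authorship .12...
After op 7 (insert('x')): buffer="hlxlxxjyex" (len 10), cursors c1@3 c2@6 c4@6 c3@10, authorship .11224...3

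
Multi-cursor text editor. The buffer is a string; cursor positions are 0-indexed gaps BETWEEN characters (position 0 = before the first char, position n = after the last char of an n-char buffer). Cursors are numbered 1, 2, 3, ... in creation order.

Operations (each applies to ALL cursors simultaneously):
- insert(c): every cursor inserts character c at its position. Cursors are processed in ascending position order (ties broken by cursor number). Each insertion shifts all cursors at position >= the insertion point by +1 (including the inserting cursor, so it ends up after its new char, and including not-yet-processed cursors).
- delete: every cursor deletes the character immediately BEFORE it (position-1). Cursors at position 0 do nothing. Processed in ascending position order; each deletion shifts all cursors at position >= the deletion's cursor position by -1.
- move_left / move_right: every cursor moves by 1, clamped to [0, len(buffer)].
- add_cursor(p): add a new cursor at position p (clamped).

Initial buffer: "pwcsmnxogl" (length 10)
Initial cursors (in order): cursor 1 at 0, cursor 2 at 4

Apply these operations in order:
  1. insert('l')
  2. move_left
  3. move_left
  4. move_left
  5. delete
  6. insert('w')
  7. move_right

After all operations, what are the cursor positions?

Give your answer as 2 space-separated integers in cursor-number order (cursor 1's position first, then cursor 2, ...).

After op 1 (insert('l')): buffer="lpwcslmnxogl" (len 12), cursors c1@1 c2@6, authorship 1....2......
After op 2 (move_left): buffer="lpwcslmnxogl" (len 12), cursors c1@0 c2@5, authorship 1....2......
After op 3 (move_left): buffer="lpwcslmnxogl" (len 12), cursors c1@0 c2@4, authorship 1....2......
After op 4 (move_left): buffer="lpwcslmnxogl" (len 12), cursors c1@0 c2@3, authorship 1....2......
After op 5 (delete): buffer="lpcslmnxogl" (len 11), cursors c1@0 c2@2, authorship 1...2......
After op 6 (insert('w')): buffer="wlpwcslmnxogl" (len 13), cursors c1@1 c2@4, authorship 11.2..2......
After op 7 (move_right): buffer="wlpwcslmnxogl" (len 13), cursors c1@2 c2@5, authorship 11.2..2......

Answer: 2 5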